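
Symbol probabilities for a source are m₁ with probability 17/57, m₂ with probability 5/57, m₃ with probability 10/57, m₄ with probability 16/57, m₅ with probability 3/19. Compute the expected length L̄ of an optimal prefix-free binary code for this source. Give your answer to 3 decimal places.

Repeatedly combine the two least-probable nodes; the expected code length is the sum of the merged weights.
merge 5/57 + 3/19 → 14/57
merge 10/57 + 14/57 → 8/19
merge 16/57 + 17/57 → 11/19
merge 8/19 + 11/19 → 1
L = 14/57 + 8/19 + 11/19 + 1 = 128/57 ≈ 2.246 bits/symbol.

2.246 bits/symbol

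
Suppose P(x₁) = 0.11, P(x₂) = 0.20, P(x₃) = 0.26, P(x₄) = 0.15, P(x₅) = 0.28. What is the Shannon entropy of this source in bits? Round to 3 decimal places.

2.245 bits

H = −Σ pᵢ log₂ pᵢ.
−0.11·log₂(0.11) = 0.3503
−0.20·log₂(0.20) = 0.4644
−0.26·log₂(0.26) = 0.5053
−0.15·log₂(0.15) = 0.4105
−0.28·log₂(0.28) = 0.5142
Sum ≈ 2.2447 → 2.245 bits.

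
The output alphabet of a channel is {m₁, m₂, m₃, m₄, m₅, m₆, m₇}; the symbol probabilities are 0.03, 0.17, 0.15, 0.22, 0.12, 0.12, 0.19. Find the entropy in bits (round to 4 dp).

2.6668 bits

H = −Σ pᵢ log₂ pᵢ.
−0.03·log₂(0.03) = 0.1518
−0.17·log₂(0.17) = 0.4346
−0.15·log₂(0.15) = 0.4105
−0.22·log₂(0.22) = 0.4806
−0.12·log₂(0.12) = 0.3671
−0.12·log₂(0.12) = 0.3671
−0.19·log₂(0.19) = 0.4552
Sum ≈ 2.6668 → 2.6668 bits.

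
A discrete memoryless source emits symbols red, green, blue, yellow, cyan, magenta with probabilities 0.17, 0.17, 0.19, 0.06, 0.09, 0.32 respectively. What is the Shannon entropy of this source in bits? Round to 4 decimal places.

H = −Σ pᵢ log₂ pᵢ.
−0.17·log₂(0.17) = 0.4346
−0.17·log₂(0.17) = 0.4346
−0.19·log₂(0.19) = 0.4552
−0.06·log₂(0.06) = 0.2435
−0.09·log₂(0.09) = 0.3127
−0.32·log₂(0.32) = 0.5260
Sum ≈ 2.4066 → 2.4066 bits.

2.4066 bits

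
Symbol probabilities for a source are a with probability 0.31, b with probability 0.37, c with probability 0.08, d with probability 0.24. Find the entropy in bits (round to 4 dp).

1.8402 bits

H = −Σ pᵢ log₂ pᵢ.
−0.31·log₂(0.31) = 0.5238
−0.37·log₂(0.37) = 0.5307
−0.08·log₂(0.08) = 0.2915
−0.24·log₂(0.24) = 0.4941
Sum ≈ 1.8402 → 1.8402 bits.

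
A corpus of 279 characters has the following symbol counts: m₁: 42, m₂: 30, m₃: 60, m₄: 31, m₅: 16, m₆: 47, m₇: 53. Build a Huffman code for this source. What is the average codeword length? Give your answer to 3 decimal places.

Probabilities are the counts divided by 279.
Repeatedly combine the two least-probable nodes; the expected code length is the sum of the merged weights.
merge 16/279 + 10/93 → 46/279
merge 1/9 + 14/93 → 73/279
merge 46/279 + 47/279 → 1/3
merge 53/279 + 20/93 → 113/279
merge 73/279 + 1/3 → 166/279
merge 113/279 + 166/279 → 1
L = 46/279 + 73/279 + 1/3 + 113/279 + 166/279 + 1 = 770/279 ≈ 2.760 bits/symbol.

2.760 bits/symbol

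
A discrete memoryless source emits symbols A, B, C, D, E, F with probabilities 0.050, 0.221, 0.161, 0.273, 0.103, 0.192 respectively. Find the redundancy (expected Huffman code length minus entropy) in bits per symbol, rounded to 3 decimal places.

Entropy H = −Σ p log₂ p ≈ 2.4278 bits.
Huffman merges: 1/20+103/1000→153/1000; 153/1000+161/1000→157/500; 24/125+221/1000→413/1000; 273/1000+157/500→587/1000; 413/1000+587/1000→1. L = 2467/1000 ≈ 2.4670.
L − H = 2.4670 − 2.4278 = 0.039 bits.

0.039 bits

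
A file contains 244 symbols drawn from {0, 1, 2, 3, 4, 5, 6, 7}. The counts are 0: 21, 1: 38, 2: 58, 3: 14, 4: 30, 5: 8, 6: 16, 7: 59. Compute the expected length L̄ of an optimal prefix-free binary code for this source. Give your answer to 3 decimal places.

Probabilities are the counts divided by 244.
Repeatedly combine the two least-probable nodes; the expected code length is the sum of the merged weights.
merge 2/61 + 7/122 → 11/122
merge 4/61 + 21/244 → 37/244
merge 11/122 + 15/122 → 13/61
merge 37/244 + 19/122 → 75/244
merge 13/61 + 29/122 → 55/122
merge 59/244 + 75/244 → 67/122
merge 55/122 + 67/122 → 1
L = 11/122 + 37/244 + 13/61 + 75/244 + 55/122 + 67/122 + 1 = 337/122 ≈ 2.762 bits/symbol.

2.762 bits/symbol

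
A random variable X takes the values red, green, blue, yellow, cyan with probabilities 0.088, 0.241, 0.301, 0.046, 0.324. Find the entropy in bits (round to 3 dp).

H = −Σ pᵢ log₂ pᵢ.
−0.088·log₂(0.088) = 0.3086
−0.241·log₂(0.241) = 0.4947
−0.301·log₂(0.301) = 0.5214
−0.046·log₂(0.046) = 0.2043
−0.324·log₂(0.324) = 0.5268
Sum ≈ 2.0558 → 2.056 bits.

2.056 bits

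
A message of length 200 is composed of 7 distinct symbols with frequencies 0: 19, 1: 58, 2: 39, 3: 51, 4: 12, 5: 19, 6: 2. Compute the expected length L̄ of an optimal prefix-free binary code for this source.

2.495 bits/symbol

Probabilities are the counts divided by 200.
Repeatedly combine the two least-probable nodes; the expected code length is the sum of the merged weights.
merge 1/100 + 3/50 → 7/100
merge 7/100 + 19/200 → 33/200
merge 19/200 + 33/200 → 13/50
merge 39/200 + 51/200 → 9/20
merge 13/50 + 29/100 → 11/20
merge 9/20 + 11/20 → 1
L = 7/100 + 33/200 + 13/50 + 9/20 + 11/20 + 1 = 499/200 = 2.495 bits/symbol.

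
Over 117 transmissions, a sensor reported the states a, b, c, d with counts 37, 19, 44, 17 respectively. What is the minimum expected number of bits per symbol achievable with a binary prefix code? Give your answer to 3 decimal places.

1.932 bits/symbol

Probabilities are the counts divided by 117.
Repeatedly combine the two least-probable nodes; the expected code length is the sum of the merged weights.
merge 17/117 + 19/117 → 4/13
merge 4/13 + 37/117 → 73/117
merge 44/117 + 73/117 → 1
L = 4/13 + 73/117 + 1 = 226/117 ≈ 1.932 bits/symbol.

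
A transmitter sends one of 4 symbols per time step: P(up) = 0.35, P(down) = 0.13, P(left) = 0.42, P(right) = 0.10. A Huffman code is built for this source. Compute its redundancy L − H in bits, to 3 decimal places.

Entropy H = −Σ p log₂ p ≈ 1.7706 bits.
Huffman merges: 1/10+13/100→23/100; 23/100+7/20→29/50; 21/50+29/50→1. L = 181/100 ≈ 1.8100.
L − H = 1.8100 − 1.7706 = 0.039 bits.

0.039 bits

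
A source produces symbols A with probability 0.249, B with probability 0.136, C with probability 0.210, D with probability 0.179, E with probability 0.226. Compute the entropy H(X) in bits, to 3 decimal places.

H = −Σ pᵢ log₂ pᵢ.
−0.249·log₂(0.249) = 0.4994
−0.136·log₂(0.136) = 0.3915
−0.210·log₂(0.210) = 0.4728
−0.179·log₂(0.179) = 0.4443
−0.226·log₂(0.226) = 0.4849
Sum ≈ 2.2929 → 2.293 bits.

2.293 bits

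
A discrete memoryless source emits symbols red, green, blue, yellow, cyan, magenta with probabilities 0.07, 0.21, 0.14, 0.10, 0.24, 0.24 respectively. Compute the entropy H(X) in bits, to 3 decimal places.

H = −Σ pᵢ log₂ pᵢ.
−0.07·log₂(0.07) = 0.2686
−0.21·log₂(0.21) = 0.4728
−0.14·log₂(0.14) = 0.3971
−0.10·log₂(0.10) = 0.3322
−0.24·log₂(0.24) = 0.4941
−0.24·log₂(0.24) = 0.4941
Sum ≈ 2.4590 → 2.459 bits.

2.459 bits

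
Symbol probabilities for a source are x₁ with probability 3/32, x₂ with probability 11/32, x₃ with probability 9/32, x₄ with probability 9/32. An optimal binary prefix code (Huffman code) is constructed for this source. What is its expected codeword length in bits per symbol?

2 bits/symbol

Repeatedly combine the two least-probable nodes; the expected code length is the sum of the merged weights.
merge 3/32 + 9/32 → 3/8
merge 9/32 + 11/32 → 5/8
merge 3/8 + 5/8 → 1
L = 3/8 + 5/8 + 1 = 2 bits/symbol.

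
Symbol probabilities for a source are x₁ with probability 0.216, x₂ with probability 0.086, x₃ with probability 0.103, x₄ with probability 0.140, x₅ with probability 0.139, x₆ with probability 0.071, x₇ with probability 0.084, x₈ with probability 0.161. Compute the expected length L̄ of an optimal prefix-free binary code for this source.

2.939 bits/symbol

Repeatedly combine the two least-probable nodes; the expected code length is the sum of the merged weights.
merge 71/1000 + 21/250 → 31/200
merge 43/500 + 103/1000 → 189/1000
merge 139/1000 + 7/50 → 279/1000
merge 31/200 + 161/1000 → 79/250
merge 189/1000 + 27/125 → 81/200
merge 279/1000 + 79/250 → 119/200
merge 81/200 + 119/200 → 1
L = 31/200 + 189/1000 + 279/1000 + 79/250 + 81/200 + 119/200 + 1 = 2939/1000 = 2.939 bits/symbol.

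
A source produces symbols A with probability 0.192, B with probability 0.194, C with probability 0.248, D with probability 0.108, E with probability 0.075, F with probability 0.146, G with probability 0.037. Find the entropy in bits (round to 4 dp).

H = −Σ pᵢ log₂ pᵢ.
−0.192·log₂(0.192) = 0.4571
−0.194·log₂(0.194) = 0.4590
−0.248·log₂(0.248) = 0.4989
−0.108·log₂(0.108) = 0.3468
−0.075·log₂(0.075) = 0.2803
−0.146·log₂(0.146) = 0.4053
−0.037·log₂(0.037) = 0.1760
Sum ≈ 2.6233 → 2.6233 bits.

2.6233 bits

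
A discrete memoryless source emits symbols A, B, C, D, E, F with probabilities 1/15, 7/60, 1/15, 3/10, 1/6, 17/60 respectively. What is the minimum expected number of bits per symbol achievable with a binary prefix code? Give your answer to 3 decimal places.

Repeatedly combine the two least-probable nodes; the expected code length is the sum of the merged weights.
merge 1/15 + 1/15 → 2/15
merge 7/60 + 2/15 → 1/4
merge 1/6 + 1/4 → 5/12
merge 17/60 + 3/10 → 7/12
merge 5/12 + 7/12 → 1
L = 2/15 + 1/4 + 5/12 + 7/12 + 1 = 143/60 ≈ 2.383 bits/symbol.

2.383 bits/symbol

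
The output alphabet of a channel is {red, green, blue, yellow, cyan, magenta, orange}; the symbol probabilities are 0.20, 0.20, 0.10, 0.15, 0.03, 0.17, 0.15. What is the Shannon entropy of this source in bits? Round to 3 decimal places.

H = −Σ pᵢ log₂ pᵢ.
−0.20·log₂(0.20) = 0.4644
−0.20·log₂(0.20) = 0.4644
−0.10·log₂(0.10) = 0.3322
−0.15·log₂(0.15) = 0.4105
−0.03·log₂(0.03) = 0.1518
−0.17·log₂(0.17) = 0.4346
−0.15·log₂(0.15) = 0.4105
Sum ≈ 2.6684 → 2.668 bits.

2.668 bits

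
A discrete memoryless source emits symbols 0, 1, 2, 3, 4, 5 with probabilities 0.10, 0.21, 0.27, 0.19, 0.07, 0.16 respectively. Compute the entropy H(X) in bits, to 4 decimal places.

H = −Σ pᵢ log₂ pᵢ.
−0.10·log₂(0.10) = 0.3322
−0.21·log₂(0.21) = 0.4728
−0.27·log₂(0.27) = 0.5100
−0.19·log₂(0.19) = 0.4552
−0.07·log₂(0.07) = 0.2686
−0.16·log₂(0.16) = 0.4230
Sum ≈ 2.4618 → 2.4618 bits.

2.4618 bits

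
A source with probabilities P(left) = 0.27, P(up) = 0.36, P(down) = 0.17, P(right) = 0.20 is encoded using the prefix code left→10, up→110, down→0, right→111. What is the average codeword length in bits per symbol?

2.39 bits/symbol

L̄ = Σ pᵢ·ℓᵢ = 0.27·2 + 0.36·3 + 0.17·1 + 0.20·3 = 2.39 bits/symbol.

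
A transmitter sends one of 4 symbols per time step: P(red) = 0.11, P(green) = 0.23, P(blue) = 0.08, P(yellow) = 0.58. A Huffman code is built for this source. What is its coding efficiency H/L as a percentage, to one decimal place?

98.5%

Entropy H = −Σ p log₂ p ≈ 1.5853 bits.
Huffman merges: 2/25+11/100→19/100; 19/100+23/100→21/50; 21/50+29/50→1. L = 161/100 ≈ 1.6100.
Efficiency = H/L = 1.5853/1.6100 = 98.5%.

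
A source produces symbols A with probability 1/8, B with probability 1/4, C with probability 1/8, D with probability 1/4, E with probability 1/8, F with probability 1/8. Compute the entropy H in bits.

Each probability is a power of 1/2, so log₂(1/p) is an integer.
H = Σ p·log₂(1/p) = 1/8·3 + 1/4·2 + 1/8·3 + 1/4·2 + 1/8·3 + 1/8·3 = 2.5 bits.

2.5 bits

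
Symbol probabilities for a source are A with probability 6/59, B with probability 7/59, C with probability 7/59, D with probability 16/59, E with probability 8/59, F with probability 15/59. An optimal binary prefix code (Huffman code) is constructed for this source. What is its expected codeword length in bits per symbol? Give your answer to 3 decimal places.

Repeatedly combine the two least-probable nodes; the expected code length is the sum of the merged weights.
merge 6/59 + 7/59 → 13/59
merge 7/59 + 8/59 → 15/59
merge 13/59 + 15/59 → 28/59
merge 15/59 + 16/59 → 31/59
merge 28/59 + 31/59 → 1
L = 13/59 + 15/59 + 28/59 + 31/59 + 1 = 146/59 ≈ 2.475 bits/symbol.

2.475 bits/symbol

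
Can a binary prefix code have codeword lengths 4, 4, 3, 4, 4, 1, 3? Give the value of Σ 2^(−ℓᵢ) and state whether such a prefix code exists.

With common denominator 2^4 = 16: Σ 2^(−ℓᵢ) = 1/16 + 1/16 + 2/16 + 1/16 + 1/16 + 8/16 + 2/16 = 16/16 = 1.
Kraft's inequality requires Σ ≤ 1; here Σ = 1 ≤ 1, so such a prefix code exists.

1; yes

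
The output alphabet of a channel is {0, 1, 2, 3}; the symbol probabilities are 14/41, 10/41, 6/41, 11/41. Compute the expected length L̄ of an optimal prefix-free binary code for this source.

Repeatedly combine the two least-probable nodes; the expected code length is the sum of the merged weights.
merge 6/41 + 10/41 → 16/41
merge 11/41 + 14/41 → 25/41
merge 16/41 + 25/41 → 1
L = 16/41 + 25/41 + 1 = 2 bits/symbol.

2 bits/symbol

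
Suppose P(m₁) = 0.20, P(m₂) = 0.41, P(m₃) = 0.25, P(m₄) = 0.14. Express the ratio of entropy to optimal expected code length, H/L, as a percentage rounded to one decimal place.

Entropy H = −Σ p log₂ p ≈ 1.8889 bits.
Huffman merges: 7/50+1/5→17/50; 1/4+17/50→59/100; 41/100+59/100→1. L = 193/100 ≈ 1.9300.
Efficiency = H/L = 1.8889/1.9300 = 97.9%.

97.9%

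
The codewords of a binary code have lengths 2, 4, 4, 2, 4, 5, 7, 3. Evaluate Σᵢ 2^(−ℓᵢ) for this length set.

0.8515625

With common denominator 2^7 = 128: Σ 2^(−ℓᵢ) = 32/128 + 8/128 + 8/128 + 32/128 + 8/128 + 4/128 + 1/128 + 16/128 = 109/128 = 0.8515625.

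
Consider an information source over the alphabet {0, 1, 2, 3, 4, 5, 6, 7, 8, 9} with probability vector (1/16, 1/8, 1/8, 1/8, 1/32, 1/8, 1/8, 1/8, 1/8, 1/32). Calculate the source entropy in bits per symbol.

3.1875 bits

Each probability is a power of 1/2, so log₂(1/p) is an integer.
H = Σ p·log₂(1/p) = 1/16·4 + 1/8·3 + 1/8·3 + 1/8·3 + 1/32·5 + 1/8·3 + 1/8·3 + 1/8·3 + 1/8·3 + 1/32·5 = 3.1875 bits.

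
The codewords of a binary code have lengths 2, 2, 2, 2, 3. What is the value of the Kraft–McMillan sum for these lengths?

1.125

With common denominator 2^3 = 8: Σ 2^(−ℓᵢ) = 2/8 + 2/8 + 2/8 + 2/8 + 1/8 = 9/8 = 1.125.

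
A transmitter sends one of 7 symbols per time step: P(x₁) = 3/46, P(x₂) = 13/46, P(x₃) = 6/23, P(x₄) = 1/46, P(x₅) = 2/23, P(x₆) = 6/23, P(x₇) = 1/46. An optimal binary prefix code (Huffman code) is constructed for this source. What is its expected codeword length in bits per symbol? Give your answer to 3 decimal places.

2.348 bits/symbol

Repeatedly combine the two least-probable nodes; the expected code length is the sum of the merged weights.
merge 1/46 + 1/46 → 1/23
merge 1/23 + 3/46 → 5/46
merge 2/23 + 5/46 → 9/46
merge 9/46 + 6/23 → 21/46
merge 6/23 + 13/46 → 25/46
merge 21/46 + 25/46 → 1
L = 1/23 + 5/46 + 9/46 + 21/46 + 25/46 + 1 = 54/23 ≈ 2.348 bits/symbol.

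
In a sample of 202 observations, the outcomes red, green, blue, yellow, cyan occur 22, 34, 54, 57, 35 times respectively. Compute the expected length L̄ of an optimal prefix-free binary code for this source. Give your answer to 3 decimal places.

Probabilities are the counts divided by 202.
Repeatedly combine the two least-probable nodes; the expected code length is the sum of the merged weights.
merge 11/101 + 17/101 → 28/101
merge 35/202 + 27/101 → 89/202
merge 28/101 + 57/202 → 113/202
merge 89/202 + 113/202 → 1
L = 28/101 + 89/202 + 113/202 + 1 = 230/101 ≈ 2.277 bits/symbol.

2.277 bits/symbol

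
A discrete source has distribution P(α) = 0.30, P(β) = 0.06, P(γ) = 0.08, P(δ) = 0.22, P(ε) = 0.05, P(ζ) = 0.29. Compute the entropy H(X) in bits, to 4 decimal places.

2.2707 bits

H = −Σ pᵢ log₂ pᵢ.
−0.30·log₂(0.30) = 0.5211
−0.06·log₂(0.06) = 0.2435
−0.08·log₂(0.08) = 0.2915
−0.22·log₂(0.22) = 0.4806
−0.05·log₂(0.05) = 0.2161
−0.29·log₂(0.29) = 0.5179
Sum ≈ 2.2707 → 2.2707 bits.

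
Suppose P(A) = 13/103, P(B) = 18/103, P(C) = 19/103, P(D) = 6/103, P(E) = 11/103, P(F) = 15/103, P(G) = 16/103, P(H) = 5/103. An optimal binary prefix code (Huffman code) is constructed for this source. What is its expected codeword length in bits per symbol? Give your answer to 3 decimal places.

Repeatedly combine the two least-probable nodes; the expected code length is the sum of the merged weights.
merge 5/103 + 6/103 → 11/103
merge 11/103 + 11/103 → 22/103
merge 13/103 + 15/103 → 28/103
merge 16/103 + 18/103 → 34/103
merge 19/103 + 22/103 → 41/103
merge 28/103 + 34/103 → 62/103
merge 41/103 + 62/103 → 1
L = 11/103 + 22/103 + 28/103 + 34/103 + 41/103 + 62/103 + 1 = 301/103 ≈ 2.922 bits/symbol.

2.922 bits/symbol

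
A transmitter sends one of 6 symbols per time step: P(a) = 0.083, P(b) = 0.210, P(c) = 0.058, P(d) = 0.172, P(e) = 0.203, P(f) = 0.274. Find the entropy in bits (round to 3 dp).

H = −Σ pᵢ log₂ pᵢ.
−0.083·log₂(0.083) = 0.2980
−0.210·log₂(0.210) = 0.4728
−0.058·log₂(0.058) = 0.2383
−0.172·log₂(0.172) = 0.4368
−0.203·log₂(0.203) = 0.4670
−0.274·log₂(0.274) = 0.5118
Sum ≈ 2.4247 → 2.425 bits.

2.425 bits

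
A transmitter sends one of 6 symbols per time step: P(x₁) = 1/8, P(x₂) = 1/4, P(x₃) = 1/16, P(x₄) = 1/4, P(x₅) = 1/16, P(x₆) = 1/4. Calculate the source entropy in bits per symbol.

Each probability is a power of 1/2, so log₂(1/p) is an integer.
H = Σ p·log₂(1/p) = 1/8·3 + 1/4·2 + 1/16·4 + 1/4·2 + 1/16·4 + 1/4·2 = 2.375 bits.

2.375 bits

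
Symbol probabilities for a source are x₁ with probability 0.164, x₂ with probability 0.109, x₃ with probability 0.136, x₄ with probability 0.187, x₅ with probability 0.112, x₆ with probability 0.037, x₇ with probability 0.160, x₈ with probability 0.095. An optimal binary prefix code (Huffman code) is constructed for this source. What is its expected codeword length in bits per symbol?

Repeatedly combine the two least-probable nodes; the expected code length is the sum of the merged weights.
merge 37/1000 + 19/200 → 33/250
merge 109/1000 + 14/125 → 221/1000
merge 33/250 + 17/125 → 67/250
merge 4/25 + 41/250 → 81/250
merge 187/1000 + 221/1000 → 51/125
merge 67/250 + 81/250 → 74/125
merge 51/125 + 74/125 → 1
L = 33/250 + 221/1000 + 67/250 + 81/250 + 51/125 + 74/125 + 1 = 589/200 = 2.945 bits/symbol.

2.945 bits/symbol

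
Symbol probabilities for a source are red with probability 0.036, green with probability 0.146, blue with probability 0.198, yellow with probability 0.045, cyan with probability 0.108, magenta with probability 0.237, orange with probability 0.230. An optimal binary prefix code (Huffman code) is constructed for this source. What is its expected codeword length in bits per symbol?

2.605 bits/symbol

Repeatedly combine the two least-probable nodes; the expected code length is the sum of the merged weights.
merge 9/250 + 9/200 → 81/1000
merge 81/1000 + 27/250 → 189/1000
merge 73/500 + 189/1000 → 67/200
merge 99/500 + 23/100 → 107/250
merge 237/1000 + 67/200 → 143/250
merge 107/250 + 143/250 → 1
L = 81/1000 + 189/1000 + 67/200 + 107/250 + 143/250 + 1 = 521/200 = 2.605 bits/symbol.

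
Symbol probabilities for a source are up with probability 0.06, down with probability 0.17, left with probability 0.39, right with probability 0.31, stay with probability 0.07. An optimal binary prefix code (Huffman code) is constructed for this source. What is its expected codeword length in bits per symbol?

Repeatedly combine the two least-probable nodes; the expected code length is the sum of the merged weights.
merge 3/50 + 7/100 → 13/100
merge 13/100 + 17/100 → 3/10
merge 3/10 + 31/100 → 61/100
merge 39/100 + 61/100 → 1
L = 13/100 + 3/10 + 61/100 + 1 = 51/25 = 2.04 bits/symbol.

2.04 bits/symbol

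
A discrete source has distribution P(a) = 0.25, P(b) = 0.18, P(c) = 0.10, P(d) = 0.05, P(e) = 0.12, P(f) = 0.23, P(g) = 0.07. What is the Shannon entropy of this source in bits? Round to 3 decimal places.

H = −Σ pᵢ log₂ pᵢ.
−0.25·log₂(0.25) = 0.5000
−0.18·log₂(0.18) = 0.4453
−0.10·log₂(0.10) = 0.3322
−0.05·log₂(0.05) = 0.2161
−0.12·log₂(0.12) = 0.3671
−0.23·log₂(0.23) = 0.4877
−0.07·log₂(0.07) = 0.2686
Sum ≈ 2.6169 → 2.617 bits.

2.617 bits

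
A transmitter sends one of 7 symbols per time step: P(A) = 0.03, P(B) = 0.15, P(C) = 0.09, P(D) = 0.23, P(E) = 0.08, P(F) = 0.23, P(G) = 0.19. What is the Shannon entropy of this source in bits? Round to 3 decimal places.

2.597 bits

H = −Σ pᵢ log₂ pᵢ.
−0.03·log₂(0.03) = 0.1518
−0.15·log₂(0.15) = 0.4105
−0.09·log₂(0.09) = 0.3127
−0.23·log₂(0.23) = 0.4877
−0.08·log₂(0.08) = 0.2915
−0.23·log₂(0.23) = 0.4877
−0.19·log₂(0.19) = 0.4552
Sum ≈ 2.5970 → 2.597 bits.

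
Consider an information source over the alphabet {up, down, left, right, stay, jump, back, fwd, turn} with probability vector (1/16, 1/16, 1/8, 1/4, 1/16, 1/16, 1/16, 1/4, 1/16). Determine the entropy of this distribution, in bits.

2.875 bits

Each probability is a power of 1/2, so log₂(1/p) is an integer.
H = Σ p·log₂(1/p) = 1/16·4 + 1/16·4 + 1/8·3 + 1/4·2 + 1/16·4 + 1/16·4 + 1/16·4 + 1/4·2 + 1/16·4 = 2.875 bits.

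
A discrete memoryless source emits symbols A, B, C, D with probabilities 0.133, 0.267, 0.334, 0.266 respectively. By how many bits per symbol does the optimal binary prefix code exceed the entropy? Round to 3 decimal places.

0.068 bits

Entropy H = −Σ p log₂ p ≈ 1.9324 bits.
Huffman merges: 133/1000+133/500→399/1000; 267/1000+167/500→601/1000; 399/1000+601/1000→1. L = 2 ≈ 2.0000.
L − H = 2.0000 − 1.9324 = 0.068 bits.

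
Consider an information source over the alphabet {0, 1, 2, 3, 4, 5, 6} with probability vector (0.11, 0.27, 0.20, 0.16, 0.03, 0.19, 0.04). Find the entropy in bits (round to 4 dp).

H = −Σ pᵢ log₂ pᵢ.
−0.11·log₂(0.11) = 0.3503
−0.27·log₂(0.27) = 0.5100
−0.20·log₂(0.20) = 0.4644
−0.16·log₂(0.16) = 0.4230
−0.03·log₂(0.03) = 0.1518
−0.19·log₂(0.19) = 0.4552
−0.04·log₂(0.04) = 0.1858
Sum ≈ 2.5405 → 2.5405 bits.

2.5405 bits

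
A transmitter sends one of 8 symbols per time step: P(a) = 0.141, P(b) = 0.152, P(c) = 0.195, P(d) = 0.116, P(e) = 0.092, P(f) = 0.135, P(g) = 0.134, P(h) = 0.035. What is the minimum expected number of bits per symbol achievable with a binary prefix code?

Repeatedly combine the two least-probable nodes; the expected code length is the sum of the merged weights.
merge 7/200 + 23/250 → 127/1000
merge 29/250 + 127/1000 → 243/1000
merge 67/500 + 27/200 → 269/1000
merge 141/1000 + 19/125 → 293/1000
merge 39/200 + 243/1000 → 219/500
merge 269/1000 + 293/1000 → 281/500
merge 219/500 + 281/500 → 1
L = 127/1000 + 243/1000 + 269/1000 + 293/1000 + 219/500 + 281/500 + 1 = 733/250 = 2.932 bits/symbol.

2.932 bits/symbol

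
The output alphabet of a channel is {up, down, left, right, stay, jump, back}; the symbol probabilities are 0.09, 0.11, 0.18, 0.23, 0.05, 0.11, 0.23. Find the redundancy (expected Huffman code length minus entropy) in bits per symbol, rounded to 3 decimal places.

Entropy H = −Σ p log₂ p ≈ 2.6500 bits.
Huffman merges: 1/20+9/100→7/50; 11/100+11/100→11/50; 7/50+9/50→8/25; 11/50+23/100→9/20; 23/100+8/25→11/20; 9/20+11/20→1. L = 67/25 ≈ 2.6800.
L − H = 2.6800 − 2.6500 = 0.030 bits.

0.030 bits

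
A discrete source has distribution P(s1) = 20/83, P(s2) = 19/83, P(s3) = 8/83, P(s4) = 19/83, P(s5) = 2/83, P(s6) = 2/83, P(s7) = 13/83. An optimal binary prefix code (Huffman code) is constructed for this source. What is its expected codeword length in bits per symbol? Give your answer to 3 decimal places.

2.494 bits/symbol

Repeatedly combine the two least-probable nodes; the expected code length is the sum of the merged weights.
merge 2/83 + 2/83 → 4/83
merge 4/83 + 8/83 → 12/83
merge 12/83 + 13/83 → 25/83
merge 19/83 + 19/83 → 38/83
merge 20/83 + 25/83 → 45/83
merge 38/83 + 45/83 → 1
L = 4/83 + 12/83 + 25/83 + 38/83 + 45/83 + 1 = 207/83 ≈ 2.494 bits/symbol.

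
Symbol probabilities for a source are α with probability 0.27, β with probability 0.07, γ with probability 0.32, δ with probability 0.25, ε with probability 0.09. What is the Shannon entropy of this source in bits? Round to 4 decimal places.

2.1173 bits

H = −Σ pᵢ log₂ pᵢ.
−0.27·log₂(0.27) = 0.5100
−0.07·log₂(0.07) = 0.2686
−0.32·log₂(0.32) = 0.5260
−0.25·log₂(0.25) = 0.5000
−0.09·log₂(0.09) = 0.3127
Sum ≈ 2.1173 → 2.1173 bits.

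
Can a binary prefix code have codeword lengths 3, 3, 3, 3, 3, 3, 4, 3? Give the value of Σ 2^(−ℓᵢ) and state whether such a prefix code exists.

With common denominator 2^4 = 16: Σ 2^(−ℓᵢ) = 2/16 + 2/16 + 2/16 + 2/16 + 2/16 + 2/16 + 1/16 + 2/16 = 15/16 = 0.9375.
Kraft's inequality requires Σ ≤ 1; here Σ = 0.9375 ≤ 1, so such a prefix code exists.

0.9375; yes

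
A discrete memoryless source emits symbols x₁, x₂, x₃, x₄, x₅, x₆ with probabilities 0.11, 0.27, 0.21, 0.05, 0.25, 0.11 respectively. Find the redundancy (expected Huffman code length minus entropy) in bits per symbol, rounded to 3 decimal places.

Entropy H = −Σ p log₂ p ≈ 2.3995 bits.
Huffman merges: 1/20+11/100→4/25; 11/100+4/25→27/100; 21/100+1/4→23/50; 27/100+27/100→27/50; 23/50+27/50→1. L = 243/100 ≈ 2.4300.
L − H = 2.4300 − 2.3995 = 0.030 bits.

0.030 bits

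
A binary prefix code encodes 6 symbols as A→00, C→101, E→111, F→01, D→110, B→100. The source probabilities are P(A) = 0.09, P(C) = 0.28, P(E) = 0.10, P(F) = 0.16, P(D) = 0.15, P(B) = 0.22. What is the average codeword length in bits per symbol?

2.75 bits/symbol

L̄ = Σ pᵢ·ℓᵢ = 0.09·2 + 0.28·3 + 0.10·3 + 0.16·2 + 0.15·3 + 0.22·3 = 2.75 bits/symbol.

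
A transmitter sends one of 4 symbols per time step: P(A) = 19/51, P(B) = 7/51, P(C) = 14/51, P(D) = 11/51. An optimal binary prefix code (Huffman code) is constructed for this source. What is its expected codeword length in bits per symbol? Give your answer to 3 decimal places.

Repeatedly combine the two least-probable nodes; the expected code length is the sum of the merged weights.
merge 7/51 + 11/51 → 6/17
merge 14/51 + 6/17 → 32/51
merge 19/51 + 32/51 → 1
L = 6/17 + 32/51 + 1 = 101/51 ≈ 1.980 bits/symbol.

1.980 bits/symbol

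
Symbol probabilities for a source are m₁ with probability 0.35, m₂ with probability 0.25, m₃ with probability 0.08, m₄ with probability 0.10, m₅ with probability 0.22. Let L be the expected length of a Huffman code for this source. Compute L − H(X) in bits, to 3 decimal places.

0.046 bits

Entropy H = −Σ p log₂ p ≈ 2.1344 bits.
Huffman merges: 2/25+1/10→9/50; 9/50+11/50→2/5; 1/4+7/20→3/5; 2/5+3/5→1. L = 109/50 ≈ 2.1800.
L − H = 2.1800 − 2.1344 = 0.046 bits.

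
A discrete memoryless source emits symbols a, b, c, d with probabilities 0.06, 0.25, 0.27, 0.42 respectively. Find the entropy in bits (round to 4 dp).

1.7792 bits

H = −Σ pᵢ log₂ pᵢ.
−0.06·log₂(0.06) = 0.2435
−0.25·log₂(0.25) = 0.5000
−0.27·log₂(0.27) = 0.5100
−0.42·log₂(0.42) = 0.5256
Sum ≈ 1.7792 → 1.7792 bits.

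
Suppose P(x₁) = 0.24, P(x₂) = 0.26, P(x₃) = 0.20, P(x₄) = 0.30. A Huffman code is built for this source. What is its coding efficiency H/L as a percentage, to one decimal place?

99.2%

Entropy H = −Σ p log₂ p ≈ 1.9849 bits.
Huffman merges: 1/5+6/25→11/25; 13/50+3/10→14/25; 11/25+14/25→1. L = 2 ≈ 2.0000.
Efficiency = H/L = 1.9849/2.0000 = 99.2%.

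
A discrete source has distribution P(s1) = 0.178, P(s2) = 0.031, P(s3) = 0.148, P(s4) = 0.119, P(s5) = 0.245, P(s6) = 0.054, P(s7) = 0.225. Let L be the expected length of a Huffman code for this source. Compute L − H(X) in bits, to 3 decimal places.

0.034 bits

Entropy H = −Σ p log₂ p ≈ 2.5807 bits.
Huffman merges: 31/1000+27/500→17/200; 17/200+119/1000→51/250; 37/250+89/500→163/500; 51/250+9/40→429/1000; 49/200+163/500→571/1000; 429/1000+571/1000→1. L = 523/200 ≈ 2.6150.
L − H = 2.6150 − 2.5807 = 0.034 bits.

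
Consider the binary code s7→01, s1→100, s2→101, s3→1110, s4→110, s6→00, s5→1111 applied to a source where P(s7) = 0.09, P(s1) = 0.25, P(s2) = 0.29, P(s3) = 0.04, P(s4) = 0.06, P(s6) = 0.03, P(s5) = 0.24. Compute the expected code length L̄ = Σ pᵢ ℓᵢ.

L̄ = Σ pᵢ·ℓᵢ = 0.09·2 + 0.25·3 + 0.29·3 + 0.04·4 + 0.06·3 + 0.03·2 + 0.24·4 = 3.16 bits/symbol.

3.16 bits/symbol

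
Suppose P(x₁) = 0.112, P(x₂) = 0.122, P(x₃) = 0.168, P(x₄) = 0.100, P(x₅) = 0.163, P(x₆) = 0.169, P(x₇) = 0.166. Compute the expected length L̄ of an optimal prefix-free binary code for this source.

Repeatedly combine the two least-probable nodes; the expected code length is the sum of the merged weights.
merge 1/10 + 14/125 → 53/250
merge 61/500 + 163/1000 → 57/200
merge 83/500 + 21/125 → 167/500
merge 169/1000 + 53/250 → 381/1000
merge 57/200 + 167/500 → 619/1000
merge 381/1000 + 619/1000 → 1
L = 53/250 + 57/200 + 167/500 + 381/1000 + 619/1000 + 1 = 2831/1000 = 2.831 bits/symbol.

2.831 bits/symbol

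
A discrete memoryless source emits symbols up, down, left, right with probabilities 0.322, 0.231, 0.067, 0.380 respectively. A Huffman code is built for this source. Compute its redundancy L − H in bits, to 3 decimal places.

Entropy H = −Σ p log₂ p ≈ 1.8065 bits.
Huffman merges: 67/1000+231/1000→149/500; 149/500+161/500→31/50; 19/50+31/50→1. L = 959/500 ≈ 1.9180.
L − H = 1.9180 − 1.8065 = 0.111 bits.

0.111 bits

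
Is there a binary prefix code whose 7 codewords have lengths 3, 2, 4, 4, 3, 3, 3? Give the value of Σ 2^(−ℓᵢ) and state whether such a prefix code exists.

With common denominator 2^4 = 16: Σ 2^(−ℓᵢ) = 2/16 + 4/16 + 1/16 + 1/16 + 2/16 + 2/16 + 2/16 = 14/16 = 0.875.
Kraft's inequality requires Σ ≤ 1; here Σ = 0.875 ≤ 1, so such a prefix code exists.

0.875; yes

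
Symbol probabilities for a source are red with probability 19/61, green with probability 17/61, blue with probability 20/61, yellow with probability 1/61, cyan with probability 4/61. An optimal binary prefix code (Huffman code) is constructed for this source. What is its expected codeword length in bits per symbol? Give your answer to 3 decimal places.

2.082 bits/symbol

Repeatedly combine the two least-probable nodes; the expected code length is the sum of the merged weights.
merge 1/61 + 4/61 → 5/61
merge 5/61 + 17/61 → 22/61
merge 19/61 + 20/61 → 39/61
merge 22/61 + 39/61 → 1
L = 5/61 + 22/61 + 39/61 + 1 = 127/61 ≈ 2.082 bits/symbol.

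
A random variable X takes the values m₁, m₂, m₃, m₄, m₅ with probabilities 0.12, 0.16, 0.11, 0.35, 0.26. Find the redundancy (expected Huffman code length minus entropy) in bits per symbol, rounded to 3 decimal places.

0.054 bits

Entropy H = −Σ p log₂ p ≈ 2.1758 bits.
Huffman merges: 11/100+3/25→23/100; 4/25+23/100→39/100; 13/50+7/20→61/100; 39/100+61/100→1. L = 223/100 ≈ 2.2300.
L − H = 2.2300 − 2.1758 = 0.054 bits.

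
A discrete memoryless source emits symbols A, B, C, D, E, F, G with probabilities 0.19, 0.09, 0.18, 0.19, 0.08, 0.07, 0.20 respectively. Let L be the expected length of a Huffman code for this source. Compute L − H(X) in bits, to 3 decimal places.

0.067 bits

Entropy H = −Σ p log₂ p ≈ 2.6929 bits.
Huffman merges: 7/100+2/25→3/20; 9/100+3/20→6/25; 9/50+19/100→37/100; 19/100+1/5→39/100; 6/25+37/100→61/100; 39/100+61/100→1. L = 69/25 ≈ 2.7600.
L − H = 2.7600 − 2.6929 = 0.067 bits.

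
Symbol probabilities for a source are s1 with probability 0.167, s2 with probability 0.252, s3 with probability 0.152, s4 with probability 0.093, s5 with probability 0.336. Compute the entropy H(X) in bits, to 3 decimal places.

2.193 bits

H = −Σ pᵢ log₂ pᵢ.
−0.167·log₂(0.167) = 0.4312
−0.252·log₂(0.252) = 0.5011
−0.152·log₂(0.152) = 0.4131
−0.093·log₂(0.093) = 0.3187
−0.336·log₂(0.336) = 0.5287
Sum ≈ 2.1928 → 2.193 bits.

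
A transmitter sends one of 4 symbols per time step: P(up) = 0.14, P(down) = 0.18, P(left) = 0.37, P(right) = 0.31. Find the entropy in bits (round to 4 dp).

H = −Σ pᵢ log₂ pᵢ.
−0.14·log₂(0.14) = 0.3971
−0.18·log₂(0.18) = 0.4453
−0.37·log₂(0.37) = 0.5307
−0.31·log₂(0.31) = 0.5238
Sum ≈ 1.8969 → 1.8969 bits.

1.8969 bits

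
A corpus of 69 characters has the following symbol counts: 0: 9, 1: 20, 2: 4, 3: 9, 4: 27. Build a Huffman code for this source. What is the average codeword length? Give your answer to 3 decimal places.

Probabilities are the counts divided by 69.
Repeatedly combine the two least-probable nodes; the expected code length is the sum of the merged weights.
merge 4/69 + 3/23 → 13/69
merge 3/23 + 13/69 → 22/69
merge 20/69 + 22/69 → 14/23
merge 9/23 + 14/23 → 1
L = 13/69 + 22/69 + 14/23 + 1 = 146/69 ≈ 2.116 bits/symbol.

2.116 bits/symbol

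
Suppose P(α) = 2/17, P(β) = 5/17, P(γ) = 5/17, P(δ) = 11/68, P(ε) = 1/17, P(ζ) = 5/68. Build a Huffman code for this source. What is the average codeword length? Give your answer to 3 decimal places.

Repeatedly combine the two least-probable nodes; the expected code length is the sum of the merged weights.
merge 1/17 + 5/68 → 9/68
merge 2/17 + 9/68 → 1/4
merge 11/68 + 1/4 → 7/17
merge 5/17 + 5/17 → 10/17
merge 7/17 + 10/17 → 1
L = 9/68 + 1/4 + 7/17 + 10/17 + 1 = 81/34 ≈ 2.382 bits/symbol.

2.382 bits/symbol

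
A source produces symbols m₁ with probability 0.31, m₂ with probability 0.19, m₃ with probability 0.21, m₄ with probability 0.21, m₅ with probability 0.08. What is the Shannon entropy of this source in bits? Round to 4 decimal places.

2.2162 bits

H = −Σ pᵢ log₂ pᵢ.
−0.31·log₂(0.31) = 0.5238
−0.19·log₂(0.19) = 0.4552
−0.21·log₂(0.21) = 0.4728
−0.21·log₂(0.21) = 0.4728
−0.08·log₂(0.08) = 0.2915
Sum ≈ 2.2162 → 2.2162 bits.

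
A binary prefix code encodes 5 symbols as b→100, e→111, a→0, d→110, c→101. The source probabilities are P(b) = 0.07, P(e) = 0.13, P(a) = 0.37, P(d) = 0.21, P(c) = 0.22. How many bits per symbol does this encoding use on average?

2.26 bits/symbol

L̄ = Σ pᵢ·ℓᵢ = 0.07·3 + 0.13·3 + 0.37·1 + 0.21·3 + 0.22·3 = 2.26 bits/symbol.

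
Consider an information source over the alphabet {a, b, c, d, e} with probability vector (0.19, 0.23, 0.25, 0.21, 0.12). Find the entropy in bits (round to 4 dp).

H = −Σ pᵢ log₂ pᵢ.
−0.19·log₂(0.19) = 0.4552
−0.23·log₂(0.23) = 0.4877
−0.25·log₂(0.25) = 0.5000
−0.21·log₂(0.21) = 0.4728
−0.12·log₂(0.12) = 0.3671
Sum ≈ 2.2828 → 2.2828 bits.

2.2828 bits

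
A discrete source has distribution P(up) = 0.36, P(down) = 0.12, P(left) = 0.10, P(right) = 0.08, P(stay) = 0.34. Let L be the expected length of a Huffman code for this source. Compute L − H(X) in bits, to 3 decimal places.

0.069 bits

Entropy H = −Σ p log₂ p ≈ 2.0506 bits.
Huffman merges: 2/25+1/10→9/50; 3/25+9/50→3/10; 3/10+17/50→16/25; 9/25+16/25→1. L = 53/25 ≈ 2.1200.
L − H = 2.1200 − 2.0506 = 0.069 bits.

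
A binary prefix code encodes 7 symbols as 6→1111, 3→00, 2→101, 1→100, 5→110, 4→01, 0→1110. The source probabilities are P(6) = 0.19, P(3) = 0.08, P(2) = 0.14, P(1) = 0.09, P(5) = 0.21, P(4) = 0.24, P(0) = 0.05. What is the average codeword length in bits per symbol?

2.92 bits/symbol

L̄ = Σ pᵢ·ℓᵢ = 0.19·4 + 0.08·2 + 0.14·3 + 0.09·3 + 0.21·3 + 0.24·2 + 0.05·4 = 2.92 bits/symbol.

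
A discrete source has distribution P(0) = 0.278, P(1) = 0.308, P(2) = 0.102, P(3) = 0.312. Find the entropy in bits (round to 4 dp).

1.8969 bits

H = −Σ pᵢ log₂ pᵢ.
−0.278·log₂(0.278) = 0.5134
−0.308·log₂(0.308) = 0.5233
−0.102·log₂(0.102) = 0.3359
−0.312·log₂(0.312) = 0.5243
Sum ≈ 1.8969 → 1.8969 bits.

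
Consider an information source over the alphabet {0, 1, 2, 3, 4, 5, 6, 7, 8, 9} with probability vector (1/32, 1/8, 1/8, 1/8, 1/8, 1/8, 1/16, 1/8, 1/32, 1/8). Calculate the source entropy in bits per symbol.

Each probability is a power of 1/2, so log₂(1/p) is an integer.
H = Σ p·log₂(1/p) = 1/32·5 + 1/8·3 + 1/8·3 + 1/8·3 + 1/8·3 + 1/8·3 + 1/16·4 + 1/8·3 + 1/32·5 + 1/8·3 = 3.1875 bits.

3.1875 bits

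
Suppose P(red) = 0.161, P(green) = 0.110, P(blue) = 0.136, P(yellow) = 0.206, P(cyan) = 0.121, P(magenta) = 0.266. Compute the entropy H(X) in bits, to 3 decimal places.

2.512 bits

H = −Σ pᵢ log₂ pᵢ.
−0.161·log₂(0.161) = 0.4242
−0.110·log₂(0.110) = 0.3503
−0.136·log₂(0.136) = 0.3915
−0.206·log₂(0.206) = 0.4695
−0.121·log₂(0.121) = 0.3687
−0.266·log₂(0.266) = 0.5082
Sum ≈ 2.5124 → 2.512 bits.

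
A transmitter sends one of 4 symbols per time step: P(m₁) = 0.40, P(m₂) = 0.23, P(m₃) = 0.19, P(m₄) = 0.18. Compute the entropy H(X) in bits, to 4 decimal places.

1.9170 bits

H = −Σ pᵢ log₂ pᵢ.
−0.40·log₂(0.40) = 0.5288
−0.23·log₂(0.23) = 0.4877
−0.19·log₂(0.19) = 0.4552
−0.18·log₂(0.18) = 0.4453
Sum ≈ 1.9170 → 1.9170 bits.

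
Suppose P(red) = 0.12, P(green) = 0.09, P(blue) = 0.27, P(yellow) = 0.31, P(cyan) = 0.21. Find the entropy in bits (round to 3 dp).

2.186 bits

H = −Σ pᵢ log₂ pᵢ.
−0.12·log₂(0.12) = 0.3671
−0.09·log₂(0.09) = 0.3127
−0.27·log₂(0.27) = 0.5100
−0.31·log₂(0.31) = 0.5238
−0.21·log₂(0.21) = 0.4728
Sum ≈ 2.1864 → 2.186 bits.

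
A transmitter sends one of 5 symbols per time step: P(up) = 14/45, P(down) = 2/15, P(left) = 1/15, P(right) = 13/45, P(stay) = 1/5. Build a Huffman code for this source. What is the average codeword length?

2.2 bits/symbol

Repeatedly combine the two least-probable nodes; the expected code length is the sum of the merged weights.
merge 1/15 + 2/15 → 1/5
merge 1/5 + 1/5 → 2/5
merge 13/45 + 14/45 → 3/5
merge 2/5 + 3/5 → 1
L = 1/5 + 2/5 + 3/5 + 1 = 11/5 = 2.2 bits/symbol.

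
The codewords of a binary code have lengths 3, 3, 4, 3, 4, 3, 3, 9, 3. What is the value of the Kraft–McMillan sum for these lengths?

With common denominator 2^9 = 512: Σ 2^(−ℓᵢ) = 64/512 + 64/512 + 32/512 + 64/512 + 32/512 + 64/512 + 64/512 + 1/512 + 64/512 = 449/512 = 0.876953125.

0.876953125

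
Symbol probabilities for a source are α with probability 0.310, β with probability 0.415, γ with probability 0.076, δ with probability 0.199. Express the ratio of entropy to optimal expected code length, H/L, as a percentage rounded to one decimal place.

Entropy H = −Σ p log₂ p ≈ 1.7964 bits.
Huffman merges: 19/250+199/1000→11/40; 11/40+31/100→117/200; 83/200+117/200→1. L = 93/50 ≈ 1.8600.
Efficiency = H/L = 1.7964/1.8600 = 96.6%.

96.6%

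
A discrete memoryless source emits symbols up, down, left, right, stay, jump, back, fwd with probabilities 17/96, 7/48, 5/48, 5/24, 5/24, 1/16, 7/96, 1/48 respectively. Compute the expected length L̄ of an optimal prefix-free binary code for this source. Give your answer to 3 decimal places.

Repeatedly combine the two least-probable nodes; the expected code length is the sum of the merged weights.
merge 1/48 + 1/16 → 1/12
merge 7/96 + 1/12 → 5/32
merge 5/48 + 7/48 → 1/4
merge 5/32 + 17/96 → 1/3
merge 5/24 + 5/24 → 5/12
merge 1/4 + 1/3 → 7/12
merge 5/12 + 7/12 → 1
L = 1/12 + 5/32 + 1/4 + 1/3 + 5/12 + 7/12 + 1 = 271/96 ≈ 2.823 bits/symbol.

2.823 bits/symbol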